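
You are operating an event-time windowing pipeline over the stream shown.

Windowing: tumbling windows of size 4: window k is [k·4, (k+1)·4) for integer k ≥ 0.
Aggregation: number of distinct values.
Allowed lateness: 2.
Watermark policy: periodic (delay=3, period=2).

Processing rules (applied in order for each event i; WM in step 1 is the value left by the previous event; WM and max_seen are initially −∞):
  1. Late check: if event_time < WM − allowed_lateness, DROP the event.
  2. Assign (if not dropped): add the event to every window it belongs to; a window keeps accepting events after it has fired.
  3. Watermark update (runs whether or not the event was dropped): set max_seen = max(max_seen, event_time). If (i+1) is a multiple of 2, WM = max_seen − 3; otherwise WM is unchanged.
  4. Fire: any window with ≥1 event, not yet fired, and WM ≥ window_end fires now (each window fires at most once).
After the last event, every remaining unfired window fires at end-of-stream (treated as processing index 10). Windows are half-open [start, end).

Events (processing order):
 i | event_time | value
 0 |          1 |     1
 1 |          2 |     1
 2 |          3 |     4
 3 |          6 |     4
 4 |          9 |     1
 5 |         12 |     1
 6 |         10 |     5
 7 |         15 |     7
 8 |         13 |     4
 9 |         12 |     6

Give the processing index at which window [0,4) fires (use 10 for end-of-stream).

i=0 t=1 v=1: → [0,4); WM=−∞
i=1 t=2 v=1: → [0,4); WM=-1
i=2 t=3 v=4: → [0,4); WM=-1
i=3 t=6 v=4: → [4,8); WM=3
i=4 t=9 v=1: → [8,12); WM=3
i=5 t=12 v=1: → [12,16); WM=9; [0,4) fires=2 [4,8) fires=1
i=6 t=10 v=5: → [8,12); WM=9
i=7 t=15 v=7: → [12,16); WM=12; [8,12) fires=2
i=8 t=13 v=4: → [12,16); WM=12
i=9 t=12 v=6: → [12,16); WM=12

5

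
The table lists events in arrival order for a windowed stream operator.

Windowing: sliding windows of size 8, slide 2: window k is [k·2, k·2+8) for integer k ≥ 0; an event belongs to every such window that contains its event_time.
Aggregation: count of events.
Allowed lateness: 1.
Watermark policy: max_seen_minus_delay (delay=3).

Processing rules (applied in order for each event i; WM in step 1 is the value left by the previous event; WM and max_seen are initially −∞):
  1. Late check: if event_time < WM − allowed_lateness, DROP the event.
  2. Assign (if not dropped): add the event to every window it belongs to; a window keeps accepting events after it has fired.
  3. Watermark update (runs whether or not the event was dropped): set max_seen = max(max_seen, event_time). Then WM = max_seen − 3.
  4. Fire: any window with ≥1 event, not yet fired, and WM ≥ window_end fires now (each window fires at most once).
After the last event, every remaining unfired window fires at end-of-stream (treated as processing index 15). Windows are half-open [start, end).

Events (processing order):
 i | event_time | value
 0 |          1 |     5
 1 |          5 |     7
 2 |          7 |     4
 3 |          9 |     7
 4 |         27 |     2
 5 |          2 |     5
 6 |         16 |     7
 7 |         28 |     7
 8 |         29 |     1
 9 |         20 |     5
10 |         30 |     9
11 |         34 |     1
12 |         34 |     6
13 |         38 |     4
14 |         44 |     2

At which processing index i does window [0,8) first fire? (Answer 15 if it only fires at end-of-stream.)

i=0 t=1 v=5: → [0,8); WM=-2
i=1 t=5 v=7: → [4,12),[2,10),[0,8); WM=2
i=2 t=7 v=4: → [6,14),[4,12),[2,10),[0,8); WM=4
i=3 t=9 v=7: → [8,16),[6,14),[4,12),[2,10); WM=6
i=4 t=27 v=2: → [26,34),[24,32),[22,30),[20,28); WM=24; [0,8) fires=3 [2,10) fires=3 [4,12) fires=3 [6,14) fires=2 [8,16) fires=1
i=5 t=2 v=5: DROP (t<24-1); WM=24
i=6 t=16 v=7: DROP (t<24-1); WM=24
i=7 t=28 v=7: → [28,36),[26,34),[24,32),[22,30); WM=25
i=8 t=29 v=1: → [28,36),[26,34),[24,32),[22,30); WM=26
i=9 t=20 v=5: DROP (t<26-1); WM=26
i=10 t=30 v=9: → [30,38),[28,36),[26,34),[24,32); WM=27
i=11 t=34 v=1: → [34,42),[32,40),[30,38),[28,36); WM=31; [20,28) fires=1 [22,30) fires=3
i=12 t=34 v=6: → [34,42),[32,40),[30,38),[28,36); WM=31
i=13 t=38 v=4: → [38,46),[36,44),[34,42),[32,40); WM=35; [24,32) fires=4 [26,34) fires=4
i=14 t=44 v=2: → [44,52),[42,50),[40,48),[38,46); WM=41; [28,36) fires=5 [30,38) fires=3 [32,40) fires=3

4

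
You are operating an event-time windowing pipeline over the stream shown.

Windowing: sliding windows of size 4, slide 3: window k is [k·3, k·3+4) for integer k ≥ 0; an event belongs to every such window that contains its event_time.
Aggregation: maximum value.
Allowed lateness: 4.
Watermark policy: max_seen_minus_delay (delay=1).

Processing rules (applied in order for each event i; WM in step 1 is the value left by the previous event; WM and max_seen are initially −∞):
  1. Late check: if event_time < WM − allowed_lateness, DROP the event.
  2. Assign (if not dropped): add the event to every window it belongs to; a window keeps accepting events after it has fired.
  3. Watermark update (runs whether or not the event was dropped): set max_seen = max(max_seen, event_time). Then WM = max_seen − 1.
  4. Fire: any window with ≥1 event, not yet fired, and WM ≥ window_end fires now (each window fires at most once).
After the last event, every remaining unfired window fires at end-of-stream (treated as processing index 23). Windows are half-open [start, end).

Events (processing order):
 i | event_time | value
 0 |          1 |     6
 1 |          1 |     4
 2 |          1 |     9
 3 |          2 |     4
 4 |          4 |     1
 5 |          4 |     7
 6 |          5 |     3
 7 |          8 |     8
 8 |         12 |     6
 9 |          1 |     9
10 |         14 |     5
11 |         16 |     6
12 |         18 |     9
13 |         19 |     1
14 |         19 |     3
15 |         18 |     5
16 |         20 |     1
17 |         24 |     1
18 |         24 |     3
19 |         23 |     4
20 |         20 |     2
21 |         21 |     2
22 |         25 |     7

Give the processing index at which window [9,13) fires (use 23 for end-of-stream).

i=0 t=1 v=6: → [0,4); WM=0
i=1 t=1 v=4: → [0,4); WM=0
i=2 t=1 v=9: → [0,4); WM=0
i=3 t=2 v=4: → [0,4); WM=1
i=4 t=4 v=1: → [3,7); WM=3
i=5 t=4 v=7: → [3,7); WM=3
i=6 t=5 v=3: → [3,7); WM=4; [0,4) fires=9
i=7 t=8 v=8: → [6,10); WM=7; [3,7) fires=7
i=8 t=12 v=6: → [12,16),[9,13); WM=11; [6,10) fires=8
i=9 t=1 v=9: DROP (t<11-4); WM=11
i=10 t=14 v=5: → [12,16); WM=13; [9,13) fires=6
i=11 t=16 v=6: → [15,19); WM=15
i=12 t=18 v=9: → [18,22),[15,19); WM=17; [12,16) fires=6
i=13 t=19 v=1: → [18,22); WM=18
i=14 t=19 v=3: → [18,22); WM=18
i=15 t=18 v=5: → [18,22),[15,19); WM=18
i=16 t=20 v=1: → [18,22); WM=19; [15,19) fires=9
i=17 t=24 v=1: → [24,28),[21,25); WM=23; [18,22) fires=9
i=18 t=24 v=3: → [24,28),[21,25); WM=23
i=19 t=23 v=4: → [21,25); WM=23
i=20 t=20 v=2: → [18,22); WM=23
i=21 t=21 v=2: → [21,25),[18,22); WM=23
i=22 t=25 v=7: → [24,28); WM=24

10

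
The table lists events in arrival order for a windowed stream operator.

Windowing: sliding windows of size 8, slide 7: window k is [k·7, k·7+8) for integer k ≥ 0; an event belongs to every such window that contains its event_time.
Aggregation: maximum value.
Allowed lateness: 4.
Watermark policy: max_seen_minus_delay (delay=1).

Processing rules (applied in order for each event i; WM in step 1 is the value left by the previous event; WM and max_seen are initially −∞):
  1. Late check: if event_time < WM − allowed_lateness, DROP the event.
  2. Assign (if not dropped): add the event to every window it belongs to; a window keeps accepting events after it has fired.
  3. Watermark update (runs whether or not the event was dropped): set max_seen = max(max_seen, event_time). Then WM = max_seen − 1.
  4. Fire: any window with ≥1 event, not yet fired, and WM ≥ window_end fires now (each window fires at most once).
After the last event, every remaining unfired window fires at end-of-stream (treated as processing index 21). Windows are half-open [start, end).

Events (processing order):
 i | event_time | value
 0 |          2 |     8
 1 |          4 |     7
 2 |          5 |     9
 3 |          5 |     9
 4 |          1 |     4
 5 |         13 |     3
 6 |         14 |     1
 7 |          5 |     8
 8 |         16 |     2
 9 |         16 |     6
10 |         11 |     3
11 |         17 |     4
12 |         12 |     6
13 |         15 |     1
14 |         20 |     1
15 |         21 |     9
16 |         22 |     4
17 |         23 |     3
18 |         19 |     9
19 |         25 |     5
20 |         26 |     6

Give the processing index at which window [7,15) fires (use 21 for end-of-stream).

8

i=0 t=2 v=8: → [0,8); WM=1
i=1 t=4 v=7: → [0,8); WM=3
i=2 t=5 v=9: → [0,8); WM=4
i=3 t=5 v=9: → [0,8); WM=4
i=4 t=1 v=4: → [0,8); WM=4
i=5 t=13 v=3: → [7,15); WM=12; [0,8) fires=9
i=6 t=14 v=1: → [14,22),[7,15); WM=13
i=7 t=5 v=8: DROP (t<13-4); WM=13
i=8 t=16 v=2: → [14,22); WM=15; [7,15) fires=3
i=9 t=16 v=6: → [14,22); WM=15
i=10 t=11 v=3: → [7,15); WM=15
i=11 t=17 v=4: → [14,22); WM=16
i=12 t=12 v=6: → [7,15); WM=16
i=13 t=15 v=1: → [14,22); WM=16
i=14 t=20 v=1: → [14,22); WM=19
i=15 t=21 v=9: → [21,29),[14,22); WM=20
i=16 t=22 v=4: → [21,29); WM=21
i=17 t=23 v=3: → [21,29); WM=22; [14,22) fires=9
i=18 t=19 v=9: → [14,22); WM=22
i=19 t=25 v=5: → [21,29); WM=24
i=20 t=26 v=6: → [21,29); WM=25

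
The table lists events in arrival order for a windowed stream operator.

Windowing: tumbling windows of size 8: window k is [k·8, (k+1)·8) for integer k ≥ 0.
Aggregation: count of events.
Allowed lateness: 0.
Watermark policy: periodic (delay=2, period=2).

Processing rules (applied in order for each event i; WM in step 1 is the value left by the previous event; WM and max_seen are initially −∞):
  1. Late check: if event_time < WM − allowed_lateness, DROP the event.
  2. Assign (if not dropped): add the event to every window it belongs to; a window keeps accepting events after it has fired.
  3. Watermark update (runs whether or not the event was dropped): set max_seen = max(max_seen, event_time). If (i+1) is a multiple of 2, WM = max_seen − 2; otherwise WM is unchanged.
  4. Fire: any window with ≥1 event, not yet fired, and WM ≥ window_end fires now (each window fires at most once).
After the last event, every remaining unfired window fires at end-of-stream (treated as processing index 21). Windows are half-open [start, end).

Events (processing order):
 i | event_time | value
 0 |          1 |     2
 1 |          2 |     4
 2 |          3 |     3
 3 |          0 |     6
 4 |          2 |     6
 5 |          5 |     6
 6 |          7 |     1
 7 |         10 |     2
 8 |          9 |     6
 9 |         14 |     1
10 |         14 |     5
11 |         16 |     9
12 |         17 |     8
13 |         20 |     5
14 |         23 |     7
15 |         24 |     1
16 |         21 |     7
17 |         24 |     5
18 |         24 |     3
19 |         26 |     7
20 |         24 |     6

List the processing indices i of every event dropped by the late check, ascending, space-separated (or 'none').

16

i=0 t=1 v=2: → [0,8); WM=−∞
i=1 t=2 v=4: → [0,8); WM=0
i=2 t=3 v=3: → [0,8); WM=0
i=3 t=0 v=6: → [0,8); WM=1
i=4 t=2 v=6: → [0,8); WM=1
i=5 t=5 v=6: → [0,8); WM=3
i=6 t=7 v=1: → [0,8); WM=3
i=7 t=10 v=2: → [8,16); WM=8; [0,8) fires=7
i=8 t=9 v=6: → [8,16); WM=8
i=9 t=14 v=1: → [8,16); WM=12
i=10 t=14 v=5: → [8,16); WM=12
i=11 t=16 v=9: → [16,24); WM=14
i=12 t=17 v=8: → [16,24); WM=14
i=13 t=20 v=5: → [16,24); WM=18; [8,16) fires=4
i=14 t=23 v=7: → [16,24); WM=18
i=15 t=24 v=1: → [24,32); WM=22
i=16 t=21 v=7: DROP (t<22-0); WM=22
i=17 t=24 v=5: → [24,32); WM=22
i=18 t=24 v=3: → [24,32); WM=22
i=19 t=26 v=7: → [24,32); WM=24; [16,24) fires=4
i=20 t=24 v=6: → [24,32); WM=24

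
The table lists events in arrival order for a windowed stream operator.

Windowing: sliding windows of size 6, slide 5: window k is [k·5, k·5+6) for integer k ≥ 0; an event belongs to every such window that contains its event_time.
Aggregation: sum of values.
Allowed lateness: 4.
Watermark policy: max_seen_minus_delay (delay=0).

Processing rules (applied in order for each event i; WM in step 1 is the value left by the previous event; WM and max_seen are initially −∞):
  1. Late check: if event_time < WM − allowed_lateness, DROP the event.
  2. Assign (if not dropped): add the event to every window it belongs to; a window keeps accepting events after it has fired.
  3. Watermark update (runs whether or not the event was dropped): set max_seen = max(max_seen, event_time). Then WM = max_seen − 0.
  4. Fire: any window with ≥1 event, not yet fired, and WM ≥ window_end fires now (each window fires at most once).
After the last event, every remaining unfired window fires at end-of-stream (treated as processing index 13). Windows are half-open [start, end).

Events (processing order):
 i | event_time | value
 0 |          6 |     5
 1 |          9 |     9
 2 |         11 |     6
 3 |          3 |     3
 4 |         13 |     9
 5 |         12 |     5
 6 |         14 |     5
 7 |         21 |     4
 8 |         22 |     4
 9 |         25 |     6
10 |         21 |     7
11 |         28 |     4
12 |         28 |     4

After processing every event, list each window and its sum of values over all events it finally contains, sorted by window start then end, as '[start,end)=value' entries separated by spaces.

[5,11)=14 [10,16)=25 [20,26)=21 [25,31)=14

i=0 t=6 v=5: → [5,11); WM=6
i=1 t=9 v=9: → [5,11); WM=9
i=2 t=11 v=6: → [10,16); WM=11; [5,11) fires=14
i=3 t=3 v=3: DROP (t<11-4); WM=11
i=4 t=13 v=9: → [10,16); WM=13
i=5 t=12 v=5: → [10,16); WM=13
i=6 t=14 v=5: → [10,16); WM=14
i=7 t=21 v=4: → [20,26); WM=21; [10,16) fires=25
i=8 t=22 v=4: → [20,26); WM=22
i=9 t=25 v=6: → [25,31),[20,26); WM=25
i=10 t=21 v=7: → [20,26); WM=25
i=11 t=28 v=4: → [25,31); WM=28; [20,26) fires=21
i=12 t=28 v=4: → [25,31); WM=28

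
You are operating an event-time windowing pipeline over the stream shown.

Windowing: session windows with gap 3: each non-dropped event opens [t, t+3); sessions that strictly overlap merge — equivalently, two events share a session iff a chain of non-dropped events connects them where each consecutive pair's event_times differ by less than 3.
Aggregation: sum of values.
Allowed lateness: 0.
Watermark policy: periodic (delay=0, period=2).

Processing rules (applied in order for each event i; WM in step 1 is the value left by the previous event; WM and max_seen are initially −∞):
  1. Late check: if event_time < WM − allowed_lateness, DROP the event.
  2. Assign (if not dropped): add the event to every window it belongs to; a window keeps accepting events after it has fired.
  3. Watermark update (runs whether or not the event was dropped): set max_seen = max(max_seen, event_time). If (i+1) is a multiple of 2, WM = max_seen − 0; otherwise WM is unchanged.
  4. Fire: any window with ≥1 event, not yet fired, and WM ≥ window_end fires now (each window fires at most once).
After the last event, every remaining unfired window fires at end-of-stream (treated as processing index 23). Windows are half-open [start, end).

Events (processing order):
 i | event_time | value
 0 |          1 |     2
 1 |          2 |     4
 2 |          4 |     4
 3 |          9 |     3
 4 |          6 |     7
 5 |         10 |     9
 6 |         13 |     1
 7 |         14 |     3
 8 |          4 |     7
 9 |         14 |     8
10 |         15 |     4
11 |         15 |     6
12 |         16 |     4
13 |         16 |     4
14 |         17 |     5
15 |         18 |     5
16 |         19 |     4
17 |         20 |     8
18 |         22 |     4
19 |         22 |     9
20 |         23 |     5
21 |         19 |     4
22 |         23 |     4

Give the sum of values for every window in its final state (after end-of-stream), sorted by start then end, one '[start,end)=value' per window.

[1,7)=10 [9,13)=12 [13,26)=74

i=0 t=1 v=2: → [1,4); WM=−∞
i=1 t=2 v=4: → [1,5); WM=2
i=2 t=4 v=4: → [1,7); WM=2
i=3 t=9 v=3: → [9,12); WM=9
i=4 t=6 v=7: DROP (t<9-0); WM=9
i=5 t=10 v=9: → [9,13); WM=10
i=6 t=13 v=1: → [13,16); WM=10
i=7 t=14 v=3: → [13,17); WM=14
i=8 t=4 v=7: DROP (t<14-0); WM=14
i=9 t=14 v=8: → [13,17); WM=14
i=10 t=15 v=4: → [13,18); WM=14
i=11 t=15 v=6: → [13,18); WM=15
i=12 t=16 v=4: → [13,19); WM=15
i=13 t=16 v=4: → [13,19); WM=16
i=14 t=17 v=5: → [13,20); WM=16
i=15 t=18 v=5: → [13,21); WM=18
i=16 t=19 v=4: → [13,22); WM=18
i=17 t=20 v=8: → [13,23); WM=20
i=18 t=22 v=4: → [13,25); WM=20
i=19 t=22 v=9: → [13,25); WM=22
i=20 t=23 v=5: → [13,26); WM=22
i=21 t=19 v=4: DROP (t<22-0); WM=23
i=22 t=23 v=4: → [13,26); WM=23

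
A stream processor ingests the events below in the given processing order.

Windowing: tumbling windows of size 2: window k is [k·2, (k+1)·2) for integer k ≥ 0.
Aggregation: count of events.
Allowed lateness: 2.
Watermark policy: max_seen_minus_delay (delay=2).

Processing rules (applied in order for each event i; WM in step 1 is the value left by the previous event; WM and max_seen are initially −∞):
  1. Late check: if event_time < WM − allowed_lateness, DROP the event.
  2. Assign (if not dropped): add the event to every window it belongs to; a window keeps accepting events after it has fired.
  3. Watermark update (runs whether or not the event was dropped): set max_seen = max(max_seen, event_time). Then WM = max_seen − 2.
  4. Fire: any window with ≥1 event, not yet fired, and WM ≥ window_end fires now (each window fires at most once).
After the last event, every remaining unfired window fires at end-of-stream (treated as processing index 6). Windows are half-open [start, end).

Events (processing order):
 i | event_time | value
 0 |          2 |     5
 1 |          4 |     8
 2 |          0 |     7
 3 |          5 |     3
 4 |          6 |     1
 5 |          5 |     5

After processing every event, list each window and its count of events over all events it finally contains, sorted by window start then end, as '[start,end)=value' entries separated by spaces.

[0,2)=1 [2,4)=1 [4,6)=3 [6,8)=1

i=0 t=2 v=5: → [2,4); WM=0
i=1 t=4 v=8: → [4,6); WM=2
i=2 t=0 v=7: → [0,2); WM=2; [0,2) fires=1
i=3 t=5 v=3: → [4,6); WM=3
i=4 t=6 v=1: → [6,8); WM=4; [2,4) fires=1
i=5 t=5 v=5: → [4,6); WM=4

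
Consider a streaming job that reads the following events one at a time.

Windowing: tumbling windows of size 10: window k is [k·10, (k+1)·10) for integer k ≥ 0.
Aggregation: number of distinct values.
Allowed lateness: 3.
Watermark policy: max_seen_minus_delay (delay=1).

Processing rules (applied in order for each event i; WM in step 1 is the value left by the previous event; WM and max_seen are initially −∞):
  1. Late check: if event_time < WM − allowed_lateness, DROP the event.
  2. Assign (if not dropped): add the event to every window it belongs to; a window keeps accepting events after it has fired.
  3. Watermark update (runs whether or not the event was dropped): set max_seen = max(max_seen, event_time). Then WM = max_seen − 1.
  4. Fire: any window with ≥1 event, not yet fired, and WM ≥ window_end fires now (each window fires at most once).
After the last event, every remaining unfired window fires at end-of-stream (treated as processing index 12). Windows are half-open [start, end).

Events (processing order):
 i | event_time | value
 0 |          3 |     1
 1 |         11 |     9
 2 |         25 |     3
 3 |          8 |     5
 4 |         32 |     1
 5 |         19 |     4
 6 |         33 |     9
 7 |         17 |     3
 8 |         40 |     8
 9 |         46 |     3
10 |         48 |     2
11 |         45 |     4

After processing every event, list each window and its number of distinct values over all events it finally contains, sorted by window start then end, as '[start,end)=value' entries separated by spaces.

i=0 t=3 v=1: → [0,10); WM=2
i=1 t=11 v=9: → [10,20); WM=10; [0,10) fires=1
i=2 t=25 v=3: → [20,30); WM=24; [10,20) fires=1
i=3 t=8 v=5: DROP (t<24-3); WM=24
i=4 t=32 v=1: → [30,40); WM=31; [20,30) fires=1
i=5 t=19 v=4: DROP (t<31-3); WM=31
i=6 t=33 v=9: → [30,40); WM=32
i=7 t=17 v=3: DROP (t<32-3); WM=32
i=8 t=40 v=8: → [40,50); WM=39
i=9 t=46 v=3: → [40,50); WM=45; [30,40) fires=2
i=10 t=48 v=2: → [40,50); WM=47
i=11 t=45 v=4: → [40,50); WM=47

[0,10)=1 [10,20)=1 [20,30)=1 [30,40)=2 [40,50)=4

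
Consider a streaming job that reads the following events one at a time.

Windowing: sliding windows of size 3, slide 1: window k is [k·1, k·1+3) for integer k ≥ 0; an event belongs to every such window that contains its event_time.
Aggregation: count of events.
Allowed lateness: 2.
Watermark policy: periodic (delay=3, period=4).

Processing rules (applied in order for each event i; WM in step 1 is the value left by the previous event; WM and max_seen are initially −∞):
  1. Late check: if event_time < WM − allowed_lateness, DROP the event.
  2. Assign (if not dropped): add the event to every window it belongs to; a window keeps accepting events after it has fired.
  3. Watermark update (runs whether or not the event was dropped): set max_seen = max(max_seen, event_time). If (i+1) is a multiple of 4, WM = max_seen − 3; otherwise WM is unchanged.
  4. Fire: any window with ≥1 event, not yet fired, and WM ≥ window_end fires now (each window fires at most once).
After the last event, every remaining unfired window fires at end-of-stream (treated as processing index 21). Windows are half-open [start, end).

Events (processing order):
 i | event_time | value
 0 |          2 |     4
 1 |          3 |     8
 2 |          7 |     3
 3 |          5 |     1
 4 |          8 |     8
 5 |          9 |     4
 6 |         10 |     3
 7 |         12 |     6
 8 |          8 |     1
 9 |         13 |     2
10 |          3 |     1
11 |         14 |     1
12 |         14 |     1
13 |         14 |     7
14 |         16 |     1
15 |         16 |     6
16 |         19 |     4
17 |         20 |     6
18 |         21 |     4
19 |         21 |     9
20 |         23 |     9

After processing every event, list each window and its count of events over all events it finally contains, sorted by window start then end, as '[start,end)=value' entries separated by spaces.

[0,3)=1 [1,4)=2 [2,5)=2 [3,6)=2 [4,7)=1 [5,8)=2 [6,9)=3 [7,10)=4 [8,11)=4 [9,12)=2 [10,13)=2 [11,14)=2 [12,15)=5 [13,16)=4 [14,17)=5 [15,18)=2 [16,19)=2 [17,20)=1 [18,21)=2 [19,22)=4 [20,23)=3 [21,24)=3 [22,25)=1 [23,26)=1

i=0 t=2 v=4: → [2,5),[1,4),[0,3); WM=−∞
i=1 t=3 v=8: → [3,6),[2,5),[1,4); WM=−∞
i=2 t=7 v=3: → [7,10),[6,9),[5,8); WM=−∞
i=3 t=5 v=1: → [5,8),[4,7),[3,6); WM=4; [0,3) fires=1 [1,4) fires=2
i=4 t=8 v=8: → [8,11),[7,10),[6,9); WM=4
i=5 t=9 v=4: → [9,12),[8,11),[7,10); WM=4
i=6 t=10 v=3: → [10,13),[9,12),[8,11); WM=4
i=7 t=12 v=6: → [12,15),[11,14),[10,13); WM=9; [2,5) fires=2 [3,6) fires=2 [4,7) fires=1 [5,8) fires=2 [6,9) fires=2
i=8 t=8 v=1: → [8,11),[7,10),[6,9); WM=9
i=9 t=13 v=2: → [13,16),[12,15),[11,14); WM=9
i=10 t=3 v=1: DROP (t<9-2); WM=9
i=11 t=14 v=1: → [14,17),[13,16),[12,15); WM=11; [7,10) fires=4 [8,11) fires=4
i=12 t=14 v=1: → [14,17),[13,16),[12,15); WM=11
i=13 t=14 v=7: → [14,17),[13,16),[12,15); WM=11
i=14 t=16 v=1: → [16,19),[15,18),[14,17); WM=11
i=15 t=16 v=6: → [16,19),[15,18),[14,17); WM=13; [9,12) fires=2 [10,13) fires=2
i=16 t=19 v=4: → [19,22),[18,21),[17,20); WM=13
i=17 t=20 v=6: → [20,23),[19,22),[18,21); WM=13
i=18 t=21 v=4: → [21,24),[20,23),[19,22); WM=13
i=19 t=21 v=9: → [21,24),[20,23),[19,22); WM=18; [11,14) fires=2 [12,15) fires=5 [13,16) fires=4 [14,17) fires=5 [15,18) fires=2
i=20 t=23 v=9: → [23,26),[22,25),[21,24); WM=18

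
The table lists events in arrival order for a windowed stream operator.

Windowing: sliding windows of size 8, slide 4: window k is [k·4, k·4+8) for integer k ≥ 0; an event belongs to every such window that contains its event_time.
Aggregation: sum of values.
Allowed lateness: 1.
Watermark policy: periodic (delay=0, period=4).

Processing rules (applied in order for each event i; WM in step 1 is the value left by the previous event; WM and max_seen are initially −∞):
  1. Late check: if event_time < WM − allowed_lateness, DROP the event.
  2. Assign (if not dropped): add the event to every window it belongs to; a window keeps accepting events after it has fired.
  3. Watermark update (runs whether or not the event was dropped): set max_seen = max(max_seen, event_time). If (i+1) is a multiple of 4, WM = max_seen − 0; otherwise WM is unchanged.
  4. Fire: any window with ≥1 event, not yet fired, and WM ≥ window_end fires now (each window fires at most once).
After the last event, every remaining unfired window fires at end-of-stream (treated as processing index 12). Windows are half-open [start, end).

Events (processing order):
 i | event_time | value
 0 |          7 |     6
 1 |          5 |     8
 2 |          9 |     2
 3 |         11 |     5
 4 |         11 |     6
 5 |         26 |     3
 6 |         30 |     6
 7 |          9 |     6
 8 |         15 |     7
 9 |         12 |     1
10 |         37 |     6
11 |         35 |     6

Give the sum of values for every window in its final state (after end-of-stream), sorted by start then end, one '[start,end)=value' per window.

[0,8)=14 [4,12)=27 [8,16)=13 [20,28)=3 [24,32)=9 [28,36)=12 [32,40)=12 [36,44)=6

i=0 t=7 v=6: → [4,12),[0,8); WM=−∞
i=1 t=5 v=8: → [4,12),[0,8); WM=−∞
i=2 t=9 v=2: → [8,16),[4,12); WM=−∞
i=3 t=11 v=5: → [8,16),[4,12); WM=11; [0,8) fires=14
i=4 t=11 v=6: → [8,16),[4,12); WM=11
i=5 t=26 v=3: → [24,32),[20,28); WM=11
i=6 t=30 v=6: → [28,36),[24,32); WM=11
i=7 t=9 v=6: DROP (t<11-1); WM=30; [4,12) fires=27 [8,16) fires=13 [20,28) fires=3
i=8 t=15 v=7: DROP (t<30-1); WM=30
i=9 t=12 v=1: DROP (t<30-1); WM=30
i=10 t=37 v=6: → [36,44),[32,40); WM=30
i=11 t=35 v=6: → [32,40),[28,36); WM=37; [24,32) fires=9 [28,36) fires=12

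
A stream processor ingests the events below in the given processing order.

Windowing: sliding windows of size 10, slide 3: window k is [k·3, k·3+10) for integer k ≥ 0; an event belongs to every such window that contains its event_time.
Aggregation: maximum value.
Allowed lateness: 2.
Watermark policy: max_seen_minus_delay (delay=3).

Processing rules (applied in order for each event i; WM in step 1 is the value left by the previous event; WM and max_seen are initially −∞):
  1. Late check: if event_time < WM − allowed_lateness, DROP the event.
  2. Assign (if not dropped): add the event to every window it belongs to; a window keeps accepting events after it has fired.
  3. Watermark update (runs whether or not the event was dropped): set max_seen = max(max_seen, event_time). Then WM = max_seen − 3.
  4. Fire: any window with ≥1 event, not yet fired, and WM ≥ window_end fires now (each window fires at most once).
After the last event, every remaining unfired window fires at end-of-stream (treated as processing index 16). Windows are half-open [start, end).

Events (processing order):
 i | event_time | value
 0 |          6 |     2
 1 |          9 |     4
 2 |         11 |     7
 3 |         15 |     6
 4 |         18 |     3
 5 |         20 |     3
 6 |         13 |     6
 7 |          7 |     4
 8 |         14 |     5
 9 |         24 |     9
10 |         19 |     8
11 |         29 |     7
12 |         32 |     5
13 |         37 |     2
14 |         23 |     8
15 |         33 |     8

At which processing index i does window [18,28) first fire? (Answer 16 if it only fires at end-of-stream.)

12

i=0 t=6 v=2: → [6,16),[3,13),[0,10); WM=3
i=1 t=9 v=4: → [9,19),[6,16),[3,13),[0,10); WM=6
i=2 t=11 v=7: → [9,19),[6,16),[3,13); WM=8
i=3 t=15 v=6: → [15,25),[12,22),[9,19),[6,16); WM=12; [0,10) fires=4
i=4 t=18 v=3: → [18,28),[15,25),[12,22),[9,19); WM=15; [3,13) fires=7
i=5 t=20 v=3: → [18,28),[15,25),[12,22); WM=17; [6,16) fires=7
i=6 t=13 v=6: DROP (t<17-2); WM=17
i=7 t=7 v=4: DROP (t<17-2); WM=17
i=8 t=14 v=5: DROP (t<17-2); WM=17
i=9 t=24 v=9: → [24,34),[21,31),[18,28),[15,25); WM=21; [9,19) fires=7
i=10 t=19 v=8: → [18,28),[15,25),[12,22); WM=21
i=11 t=29 v=7: → [27,37),[24,34),[21,31); WM=26; [12,22) fires=8 [15,25) fires=9
i=12 t=32 v=5: → [30,40),[27,37),[24,34); WM=29; [18,28) fires=9
i=13 t=37 v=2: → [36,46),[33,43),[30,40); WM=34; [21,31) fires=9 [24,34) fires=9
i=14 t=23 v=8: DROP (t<34-2); WM=34
i=15 t=33 v=8: → [33,43),[30,40),[27,37),[24,34); WM=34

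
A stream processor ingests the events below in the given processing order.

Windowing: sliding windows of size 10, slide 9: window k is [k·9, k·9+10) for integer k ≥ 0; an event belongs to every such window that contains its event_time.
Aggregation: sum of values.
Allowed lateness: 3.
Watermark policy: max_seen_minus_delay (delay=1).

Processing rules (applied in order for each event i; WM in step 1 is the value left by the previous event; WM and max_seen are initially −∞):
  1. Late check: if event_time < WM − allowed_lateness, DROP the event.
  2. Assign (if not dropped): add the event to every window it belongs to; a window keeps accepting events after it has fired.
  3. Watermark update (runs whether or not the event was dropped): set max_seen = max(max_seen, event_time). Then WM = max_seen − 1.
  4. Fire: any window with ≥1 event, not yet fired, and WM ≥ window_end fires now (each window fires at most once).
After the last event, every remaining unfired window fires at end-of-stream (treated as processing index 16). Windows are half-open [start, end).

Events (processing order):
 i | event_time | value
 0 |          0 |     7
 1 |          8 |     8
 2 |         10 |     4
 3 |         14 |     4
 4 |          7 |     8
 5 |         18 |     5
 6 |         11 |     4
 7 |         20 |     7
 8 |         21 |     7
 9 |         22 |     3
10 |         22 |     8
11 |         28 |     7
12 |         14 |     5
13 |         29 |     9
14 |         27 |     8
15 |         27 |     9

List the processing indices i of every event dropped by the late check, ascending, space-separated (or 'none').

i=0 t=0 v=7: → [0,10); WM=-1
i=1 t=8 v=8: → [0,10); WM=7
i=2 t=10 v=4: → [9,19); WM=9
i=3 t=14 v=4: → [9,19); WM=13; [0,10) fires=15
i=4 t=7 v=8: DROP (t<13-3); WM=13
i=5 t=18 v=5: → [18,28),[9,19); WM=17
i=6 t=11 v=4: DROP (t<17-3); WM=17
i=7 t=20 v=7: → [18,28); WM=19; [9,19) fires=13
i=8 t=21 v=7: → [18,28); WM=20
i=9 t=22 v=3: → [18,28); WM=21
i=10 t=22 v=8: → [18,28); WM=21
i=11 t=28 v=7: → [27,37); WM=27
i=12 t=14 v=5: DROP (t<27-3); WM=27
i=13 t=29 v=9: → [27,37); WM=28; [18,28) fires=30
i=14 t=27 v=8: → [27,37),[18,28); WM=28
i=15 t=27 v=9: → [27,37),[18,28); WM=28

4 6 12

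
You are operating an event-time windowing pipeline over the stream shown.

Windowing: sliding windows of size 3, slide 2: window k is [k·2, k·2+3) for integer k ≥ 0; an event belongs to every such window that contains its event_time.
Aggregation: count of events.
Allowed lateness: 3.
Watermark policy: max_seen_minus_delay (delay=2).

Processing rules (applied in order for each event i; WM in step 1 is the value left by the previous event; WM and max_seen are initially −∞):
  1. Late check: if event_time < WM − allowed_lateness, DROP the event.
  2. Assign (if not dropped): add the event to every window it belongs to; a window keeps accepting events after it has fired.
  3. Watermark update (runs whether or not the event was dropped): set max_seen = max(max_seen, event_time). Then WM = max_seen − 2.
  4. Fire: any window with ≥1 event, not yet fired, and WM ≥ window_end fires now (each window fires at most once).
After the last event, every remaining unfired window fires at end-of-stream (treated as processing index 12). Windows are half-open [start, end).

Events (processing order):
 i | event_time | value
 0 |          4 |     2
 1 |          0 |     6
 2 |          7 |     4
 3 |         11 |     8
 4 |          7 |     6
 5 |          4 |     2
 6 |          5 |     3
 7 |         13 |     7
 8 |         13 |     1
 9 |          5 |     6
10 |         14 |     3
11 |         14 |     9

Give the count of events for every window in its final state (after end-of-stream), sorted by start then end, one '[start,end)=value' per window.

i=0 t=4 v=2: → [4,7),[2,5); WM=2
i=1 t=0 v=6: → [0,3); WM=2
i=2 t=7 v=4: → [6,9); WM=5; [0,3) fires=1 [2,5) fires=1
i=3 t=11 v=8: → [10,13); WM=9; [4,7) fires=1 [6,9) fires=1
i=4 t=7 v=6: → [6,9); WM=9
i=5 t=4 v=2: DROP (t<9-3); WM=9
i=6 t=5 v=3: DROP (t<9-3); WM=9
i=7 t=13 v=7: → [12,15); WM=11
i=8 t=13 v=1: → [12,15); WM=11
i=9 t=5 v=6: DROP (t<11-3); WM=11
i=10 t=14 v=3: → [14,17),[12,15); WM=12
i=11 t=14 v=9: → [14,17),[12,15); WM=12

[0,3)=1 [2,5)=1 [4,7)=1 [6,9)=2 [10,13)=1 [12,15)=4 [14,17)=2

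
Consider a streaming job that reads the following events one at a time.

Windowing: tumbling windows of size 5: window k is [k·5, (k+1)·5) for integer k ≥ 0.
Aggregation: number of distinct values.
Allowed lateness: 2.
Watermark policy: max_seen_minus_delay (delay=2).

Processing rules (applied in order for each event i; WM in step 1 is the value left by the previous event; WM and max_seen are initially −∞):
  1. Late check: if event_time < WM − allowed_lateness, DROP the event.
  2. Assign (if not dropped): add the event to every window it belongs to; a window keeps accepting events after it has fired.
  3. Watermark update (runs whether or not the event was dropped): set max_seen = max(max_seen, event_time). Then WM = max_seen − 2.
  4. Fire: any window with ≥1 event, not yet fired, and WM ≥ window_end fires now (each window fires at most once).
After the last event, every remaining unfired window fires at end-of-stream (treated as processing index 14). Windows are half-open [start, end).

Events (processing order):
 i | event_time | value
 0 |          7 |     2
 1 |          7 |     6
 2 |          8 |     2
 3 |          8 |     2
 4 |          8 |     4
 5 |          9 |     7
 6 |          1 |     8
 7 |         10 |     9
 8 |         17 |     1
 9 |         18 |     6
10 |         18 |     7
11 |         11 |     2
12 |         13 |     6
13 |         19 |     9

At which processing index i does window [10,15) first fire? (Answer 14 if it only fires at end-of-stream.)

i=0 t=7 v=2: → [5,10); WM=5
i=1 t=7 v=6: → [5,10); WM=5
i=2 t=8 v=2: → [5,10); WM=6
i=3 t=8 v=2: → [5,10); WM=6
i=4 t=8 v=4: → [5,10); WM=6
i=5 t=9 v=7: → [5,10); WM=7
i=6 t=1 v=8: DROP (t<7-2); WM=7
i=7 t=10 v=9: → [10,15); WM=8
i=8 t=17 v=1: → [15,20); WM=15; [5,10) fires=4 [10,15) fires=1
i=9 t=18 v=6: → [15,20); WM=16
i=10 t=18 v=7: → [15,20); WM=16
i=11 t=11 v=2: DROP (t<16-2); WM=16
i=12 t=13 v=6: DROP (t<16-2); WM=16
i=13 t=19 v=9: → [15,20); WM=17

8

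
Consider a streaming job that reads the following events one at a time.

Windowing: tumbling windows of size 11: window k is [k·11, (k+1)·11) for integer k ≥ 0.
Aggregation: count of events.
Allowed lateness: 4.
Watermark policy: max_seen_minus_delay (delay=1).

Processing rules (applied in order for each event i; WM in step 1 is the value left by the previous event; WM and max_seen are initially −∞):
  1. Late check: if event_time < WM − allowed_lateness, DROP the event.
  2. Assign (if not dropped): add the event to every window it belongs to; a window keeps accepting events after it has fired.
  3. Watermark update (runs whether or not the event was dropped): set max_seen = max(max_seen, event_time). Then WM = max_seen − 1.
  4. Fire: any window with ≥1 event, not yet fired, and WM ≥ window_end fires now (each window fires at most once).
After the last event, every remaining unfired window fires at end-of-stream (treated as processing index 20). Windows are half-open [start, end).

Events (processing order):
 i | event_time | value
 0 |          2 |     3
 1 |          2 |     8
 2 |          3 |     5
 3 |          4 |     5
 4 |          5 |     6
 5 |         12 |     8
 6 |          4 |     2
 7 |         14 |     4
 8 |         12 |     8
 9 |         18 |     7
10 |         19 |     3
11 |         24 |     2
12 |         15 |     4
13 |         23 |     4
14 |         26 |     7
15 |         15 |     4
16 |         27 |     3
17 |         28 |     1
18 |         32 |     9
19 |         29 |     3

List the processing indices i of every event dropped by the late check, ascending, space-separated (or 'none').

i=0 t=2 v=3: → [0,11); WM=1
i=1 t=2 v=8: → [0,11); WM=1
i=2 t=3 v=5: → [0,11); WM=2
i=3 t=4 v=5: → [0,11); WM=3
i=4 t=5 v=6: → [0,11); WM=4
i=5 t=12 v=8: → [11,22); WM=11; [0,11) fires=5
i=6 t=4 v=2: DROP (t<11-4); WM=11
i=7 t=14 v=4: → [11,22); WM=13
i=8 t=12 v=8: → [11,22); WM=13
i=9 t=18 v=7: → [11,22); WM=17
i=10 t=19 v=3: → [11,22); WM=18
i=11 t=24 v=2: → [22,33); WM=23; [11,22) fires=5
i=12 t=15 v=4: DROP (t<23-4); WM=23
i=13 t=23 v=4: → [22,33); WM=23
i=14 t=26 v=7: → [22,33); WM=25
i=15 t=15 v=4: DROP (t<25-4); WM=25
i=16 t=27 v=3: → [22,33); WM=26
i=17 t=28 v=1: → [22,33); WM=27
i=18 t=32 v=9: → [22,33); WM=31
i=19 t=29 v=3: → [22,33); WM=31

6 12 15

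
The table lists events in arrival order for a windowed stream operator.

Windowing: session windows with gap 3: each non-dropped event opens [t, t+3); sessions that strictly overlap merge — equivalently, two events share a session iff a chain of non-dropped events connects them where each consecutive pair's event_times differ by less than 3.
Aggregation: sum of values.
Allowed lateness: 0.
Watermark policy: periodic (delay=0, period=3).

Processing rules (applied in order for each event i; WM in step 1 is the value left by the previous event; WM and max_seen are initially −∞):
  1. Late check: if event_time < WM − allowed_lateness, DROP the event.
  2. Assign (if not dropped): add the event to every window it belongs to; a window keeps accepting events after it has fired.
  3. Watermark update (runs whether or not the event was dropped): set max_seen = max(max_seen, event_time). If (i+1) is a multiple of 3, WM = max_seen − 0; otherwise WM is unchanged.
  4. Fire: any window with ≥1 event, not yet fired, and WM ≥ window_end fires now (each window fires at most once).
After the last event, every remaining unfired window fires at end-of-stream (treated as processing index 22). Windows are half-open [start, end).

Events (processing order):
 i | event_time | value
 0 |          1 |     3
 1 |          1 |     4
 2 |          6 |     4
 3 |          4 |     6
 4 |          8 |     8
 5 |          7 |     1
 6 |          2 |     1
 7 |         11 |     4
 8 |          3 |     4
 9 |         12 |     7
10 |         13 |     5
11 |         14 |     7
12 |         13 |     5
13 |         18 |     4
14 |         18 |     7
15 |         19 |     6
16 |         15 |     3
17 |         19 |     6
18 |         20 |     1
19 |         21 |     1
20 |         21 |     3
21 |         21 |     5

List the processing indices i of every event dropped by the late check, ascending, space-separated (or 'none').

3 6 8 12 16

i=0 t=1 v=3: → [1,4); WM=−∞
i=1 t=1 v=4: → [1,4); WM=−∞
i=2 t=6 v=4: → [6,9); WM=6
i=3 t=4 v=6: DROP (t<6-0); WM=6
i=4 t=8 v=8: → [6,11); WM=6
i=5 t=7 v=1: → [6,11); WM=8
i=6 t=2 v=1: DROP (t<8-0); WM=8
i=7 t=11 v=4: → [11,14); WM=8
i=8 t=3 v=4: DROP (t<8-0); WM=11
i=9 t=12 v=7: → [11,15); WM=11
i=10 t=13 v=5: → [11,16); WM=11
i=11 t=14 v=7: → [11,17); WM=14
i=12 t=13 v=5: DROP (t<14-0); WM=14
i=13 t=18 v=4: → [18,21); WM=14
i=14 t=18 v=7: → [18,21); WM=18
i=15 t=19 v=6: → [18,22); WM=18
i=16 t=15 v=3: DROP (t<18-0); WM=18
i=17 t=19 v=6: → [18,22); WM=19
i=18 t=20 v=1: → [18,23); WM=19
i=19 t=21 v=1: → [18,24); WM=19
i=20 t=21 v=3: → [18,24); WM=21
i=21 t=21 v=5: → [18,24); WM=21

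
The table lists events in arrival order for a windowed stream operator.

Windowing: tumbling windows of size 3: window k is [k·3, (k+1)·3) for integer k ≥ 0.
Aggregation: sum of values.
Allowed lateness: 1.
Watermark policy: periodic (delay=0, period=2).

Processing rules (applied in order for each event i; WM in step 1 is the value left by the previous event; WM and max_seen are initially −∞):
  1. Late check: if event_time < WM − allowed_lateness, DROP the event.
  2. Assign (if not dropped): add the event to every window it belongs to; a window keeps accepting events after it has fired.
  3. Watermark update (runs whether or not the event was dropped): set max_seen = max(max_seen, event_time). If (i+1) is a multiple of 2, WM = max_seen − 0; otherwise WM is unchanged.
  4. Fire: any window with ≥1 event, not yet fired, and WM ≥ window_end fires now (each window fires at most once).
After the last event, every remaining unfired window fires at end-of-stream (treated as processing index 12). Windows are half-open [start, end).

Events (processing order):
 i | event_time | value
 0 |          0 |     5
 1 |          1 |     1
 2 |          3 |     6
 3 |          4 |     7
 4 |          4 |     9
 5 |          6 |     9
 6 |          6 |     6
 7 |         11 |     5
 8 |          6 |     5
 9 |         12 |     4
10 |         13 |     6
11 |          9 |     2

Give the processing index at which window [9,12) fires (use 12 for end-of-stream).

i=0 t=0 v=5: → [0,3); WM=−∞
i=1 t=1 v=1: → [0,3); WM=1
i=2 t=3 v=6: → [3,6); WM=1
i=3 t=4 v=7: → [3,6); WM=4; [0,3) fires=6
i=4 t=4 v=9: → [3,6); WM=4
i=5 t=6 v=9: → [6,9); WM=6; [3,6) fires=22
i=6 t=6 v=6: → [6,9); WM=6
i=7 t=11 v=5: → [9,12); WM=11; [6,9) fires=15
i=8 t=6 v=5: DROP (t<11-1); WM=11
i=9 t=12 v=4: → [12,15); WM=12; [9,12) fires=5
i=10 t=13 v=6: → [12,15); WM=12
i=11 t=9 v=2: DROP (t<12-1); WM=13

9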